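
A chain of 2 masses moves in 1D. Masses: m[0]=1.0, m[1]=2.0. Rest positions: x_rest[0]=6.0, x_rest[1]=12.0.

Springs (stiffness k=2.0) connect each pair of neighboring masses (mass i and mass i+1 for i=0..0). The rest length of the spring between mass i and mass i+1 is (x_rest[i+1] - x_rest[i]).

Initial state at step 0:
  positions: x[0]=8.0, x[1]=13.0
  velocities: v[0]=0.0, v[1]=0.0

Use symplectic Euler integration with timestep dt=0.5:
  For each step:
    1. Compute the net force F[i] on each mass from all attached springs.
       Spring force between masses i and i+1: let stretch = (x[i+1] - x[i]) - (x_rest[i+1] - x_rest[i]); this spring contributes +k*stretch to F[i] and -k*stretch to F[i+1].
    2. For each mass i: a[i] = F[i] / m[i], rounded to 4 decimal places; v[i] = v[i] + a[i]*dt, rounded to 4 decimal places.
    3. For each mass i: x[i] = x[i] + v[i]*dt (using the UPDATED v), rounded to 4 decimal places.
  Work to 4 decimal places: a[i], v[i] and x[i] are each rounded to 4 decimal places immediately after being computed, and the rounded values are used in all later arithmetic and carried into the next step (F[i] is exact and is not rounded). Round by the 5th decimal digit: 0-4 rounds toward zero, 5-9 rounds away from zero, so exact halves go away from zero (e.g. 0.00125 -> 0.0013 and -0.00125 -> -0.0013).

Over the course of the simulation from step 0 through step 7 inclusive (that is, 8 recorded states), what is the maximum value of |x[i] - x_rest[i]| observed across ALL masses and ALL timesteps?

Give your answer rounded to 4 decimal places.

Answer: 2.0045

Derivation:
Step 0: x=[8.0000 13.0000] v=[0.0000 0.0000]
Step 1: x=[7.5000 13.2500] v=[-1.0000 0.5000]
Step 2: x=[6.8750 13.5625] v=[-1.2500 0.6250]
Step 3: x=[6.5938 13.7032] v=[-0.5625 0.2813]
Step 4: x=[6.8673 13.5665] v=[0.5469 -0.2734]
Step 5: x=[7.4904 13.2550] v=[1.2461 -0.6230]
Step 6: x=[7.9958 13.0024] v=[1.0107 -0.5053]
Step 7: x=[8.0045 12.9981] v=[0.0173 -0.0086]
Max displacement = 2.0045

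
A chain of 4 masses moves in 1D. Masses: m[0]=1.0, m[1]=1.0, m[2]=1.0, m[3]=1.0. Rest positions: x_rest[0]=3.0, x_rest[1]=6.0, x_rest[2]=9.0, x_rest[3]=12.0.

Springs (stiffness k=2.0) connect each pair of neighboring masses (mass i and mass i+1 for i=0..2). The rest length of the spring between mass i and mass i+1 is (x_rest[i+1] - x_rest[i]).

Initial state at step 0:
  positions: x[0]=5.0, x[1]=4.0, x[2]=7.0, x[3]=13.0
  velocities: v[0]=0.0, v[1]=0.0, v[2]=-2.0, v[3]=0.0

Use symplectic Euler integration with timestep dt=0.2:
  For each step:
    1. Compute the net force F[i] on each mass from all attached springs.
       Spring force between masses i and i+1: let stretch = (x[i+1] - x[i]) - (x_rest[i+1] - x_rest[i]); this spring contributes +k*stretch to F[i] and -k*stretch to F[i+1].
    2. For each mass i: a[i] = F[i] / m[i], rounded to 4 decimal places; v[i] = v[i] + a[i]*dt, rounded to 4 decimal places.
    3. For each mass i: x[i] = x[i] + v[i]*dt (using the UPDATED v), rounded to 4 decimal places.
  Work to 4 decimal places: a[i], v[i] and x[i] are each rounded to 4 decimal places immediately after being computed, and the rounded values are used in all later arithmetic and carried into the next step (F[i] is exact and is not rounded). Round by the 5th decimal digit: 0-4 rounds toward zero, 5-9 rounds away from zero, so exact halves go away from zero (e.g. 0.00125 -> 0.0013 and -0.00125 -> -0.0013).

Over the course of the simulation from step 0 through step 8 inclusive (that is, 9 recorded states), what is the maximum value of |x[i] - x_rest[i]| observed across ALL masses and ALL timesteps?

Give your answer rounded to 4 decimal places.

Step 0: x=[5.0000 4.0000 7.0000 13.0000] v=[0.0000 0.0000 -2.0000 0.0000]
Step 1: x=[4.6800 4.3200 6.8400 12.7600] v=[-1.6000 1.6000 -0.8000 -1.2000]
Step 2: x=[4.0912 4.8704 6.9520 12.2864] v=[-2.9440 2.7520 0.5600 -2.3680]
Step 3: x=[3.3247 5.5250 7.3242 11.6260] v=[-3.8323 3.2730 1.8611 -3.3018]
Step 4: x=[2.4943 6.1475 7.8966 10.8615] v=[-4.1522 3.1126 2.8621 -3.8225]
Step 5: x=[1.7161 6.6177 8.5663 10.0998] v=[-3.8909 2.3510 3.3484 -3.8085]
Step 6: x=[1.0900 6.8517 9.2028 9.4554] v=[-3.1303 1.1698 3.1824 -3.2219]
Step 7: x=[0.6849 6.8128 9.6714 9.0308] v=[-2.0256 -0.1944 2.3430 -2.1229]
Step 8: x=[0.5300 6.5124 9.8601 8.8975] v=[-0.7744 -1.5021 0.9433 -0.6667]
Max displacement = 3.1025

Answer: 3.1025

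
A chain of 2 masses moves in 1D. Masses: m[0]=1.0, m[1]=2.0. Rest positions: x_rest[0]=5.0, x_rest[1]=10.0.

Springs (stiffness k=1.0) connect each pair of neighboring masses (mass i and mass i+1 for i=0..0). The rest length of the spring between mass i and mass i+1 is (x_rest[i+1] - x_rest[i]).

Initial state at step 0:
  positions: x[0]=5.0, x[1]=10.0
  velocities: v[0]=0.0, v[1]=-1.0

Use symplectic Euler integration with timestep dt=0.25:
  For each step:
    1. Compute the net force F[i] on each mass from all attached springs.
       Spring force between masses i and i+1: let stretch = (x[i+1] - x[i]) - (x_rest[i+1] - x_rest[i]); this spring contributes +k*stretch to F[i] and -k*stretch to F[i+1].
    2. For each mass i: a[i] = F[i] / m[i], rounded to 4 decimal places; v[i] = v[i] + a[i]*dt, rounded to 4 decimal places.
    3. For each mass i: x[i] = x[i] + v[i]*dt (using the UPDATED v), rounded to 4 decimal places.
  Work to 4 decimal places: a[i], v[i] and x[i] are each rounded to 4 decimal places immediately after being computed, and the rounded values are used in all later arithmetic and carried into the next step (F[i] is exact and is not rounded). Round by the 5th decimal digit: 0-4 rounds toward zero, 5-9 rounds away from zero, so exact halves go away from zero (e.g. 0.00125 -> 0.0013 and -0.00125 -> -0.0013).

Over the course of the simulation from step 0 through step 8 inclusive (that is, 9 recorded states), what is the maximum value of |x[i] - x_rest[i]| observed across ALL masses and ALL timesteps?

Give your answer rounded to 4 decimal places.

Answer: 1.5071

Derivation:
Step 0: x=[5.0000 10.0000] v=[0.0000 -1.0000]
Step 1: x=[5.0000 9.7500] v=[0.0000 -1.0000]
Step 2: x=[4.9844 9.5078] v=[-0.0625 -0.9688]
Step 3: x=[4.9390 9.2805] v=[-0.1817 -0.9092]
Step 4: x=[4.8524 9.0738] v=[-0.3463 -0.8269]
Step 5: x=[4.7172 8.8914] v=[-0.5410 -0.7296]
Step 6: x=[4.5303 8.7348] v=[-0.7475 -0.6264]
Step 7: x=[4.2937 8.6031] v=[-0.9464 -0.5270]
Step 8: x=[4.0139 8.4929] v=[-1.1191 -0.4407]
Max displacement = 1.5071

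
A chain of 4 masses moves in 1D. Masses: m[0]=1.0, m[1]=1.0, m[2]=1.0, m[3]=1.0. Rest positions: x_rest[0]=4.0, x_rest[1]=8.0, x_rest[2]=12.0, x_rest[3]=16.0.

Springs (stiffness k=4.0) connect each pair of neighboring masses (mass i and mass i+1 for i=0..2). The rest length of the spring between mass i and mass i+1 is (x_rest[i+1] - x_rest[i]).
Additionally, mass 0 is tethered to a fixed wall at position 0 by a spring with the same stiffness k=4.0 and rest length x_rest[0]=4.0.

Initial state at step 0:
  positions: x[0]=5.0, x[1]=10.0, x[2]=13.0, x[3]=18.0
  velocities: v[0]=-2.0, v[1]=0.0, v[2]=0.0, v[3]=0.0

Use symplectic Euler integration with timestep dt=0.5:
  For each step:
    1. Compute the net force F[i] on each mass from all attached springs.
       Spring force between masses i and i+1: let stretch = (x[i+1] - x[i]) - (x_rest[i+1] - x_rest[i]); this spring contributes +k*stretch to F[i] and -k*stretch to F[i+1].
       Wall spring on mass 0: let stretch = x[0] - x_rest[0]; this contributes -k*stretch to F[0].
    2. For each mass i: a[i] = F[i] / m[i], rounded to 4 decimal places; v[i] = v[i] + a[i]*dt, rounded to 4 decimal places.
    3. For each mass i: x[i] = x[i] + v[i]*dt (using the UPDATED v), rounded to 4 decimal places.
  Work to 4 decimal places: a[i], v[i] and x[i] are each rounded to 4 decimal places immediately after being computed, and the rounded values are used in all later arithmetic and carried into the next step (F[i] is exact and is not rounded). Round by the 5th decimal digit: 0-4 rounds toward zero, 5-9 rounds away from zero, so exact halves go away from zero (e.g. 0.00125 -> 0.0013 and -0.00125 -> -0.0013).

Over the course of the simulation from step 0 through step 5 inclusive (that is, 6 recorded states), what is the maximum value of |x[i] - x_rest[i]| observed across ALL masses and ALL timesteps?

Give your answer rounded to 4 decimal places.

Step 0: x=[5.0000 10.0000 13.0000 18.0000] v=[-2.0000 0.0000 0.0000 0.0000]
Step 1: x=[4.0000 8.0000 15.0000 17.0000] v=[-2.0000 -4.0000 4.0000 -2.0000]
Step 2: x=[3.0000 9.0000 12.0000 18.0000] v=[-2.0000 2.0000 -6.0000 2.0000]
Step 3: x=[5.0000 7.0000 12.0000 17.0000] v=[4.0000 -4.0000 0.0000 -2.0000]
Step 4: x=[4.0000 8.0000 12.0000 15.0000] v=[-2.0000 2.0000 0.0000 -4.0000]
Step 5: x=[3.0000 9.0000 11.0000 14.0000] v=[-2.0000 2.0000 -2.0000 -2.0000]
Max displacement = 3.0000

Answer: 3.0000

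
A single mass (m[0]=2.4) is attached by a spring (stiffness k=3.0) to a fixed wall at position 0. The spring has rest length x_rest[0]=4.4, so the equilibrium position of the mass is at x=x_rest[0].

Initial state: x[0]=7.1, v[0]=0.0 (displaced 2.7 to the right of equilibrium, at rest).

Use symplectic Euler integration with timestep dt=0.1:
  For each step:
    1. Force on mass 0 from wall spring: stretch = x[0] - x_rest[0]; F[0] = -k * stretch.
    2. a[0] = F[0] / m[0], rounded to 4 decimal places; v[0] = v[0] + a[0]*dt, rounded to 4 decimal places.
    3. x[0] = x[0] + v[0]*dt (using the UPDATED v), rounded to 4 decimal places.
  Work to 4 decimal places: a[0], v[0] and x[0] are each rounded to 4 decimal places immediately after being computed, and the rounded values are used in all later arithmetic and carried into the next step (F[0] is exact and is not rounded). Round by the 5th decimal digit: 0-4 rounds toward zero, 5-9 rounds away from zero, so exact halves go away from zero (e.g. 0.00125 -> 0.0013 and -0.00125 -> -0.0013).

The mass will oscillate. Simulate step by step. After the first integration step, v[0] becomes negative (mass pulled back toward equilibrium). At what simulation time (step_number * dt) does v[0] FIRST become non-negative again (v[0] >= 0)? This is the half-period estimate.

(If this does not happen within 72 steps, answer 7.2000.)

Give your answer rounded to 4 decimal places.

Step 0: x=[7.1000] v=[0.0000]
Step 1: x=[7.0663] v=[-0.3375]
Step 2: x=[6.9992] v=[-0.6708]
Step 3: x=[6.8996] v=[-0.9957]
Step 4: x=[6.7688] v=[-1.3082]
Step 5: x=[6.6084] v=[-1.6043]
Step 6: x=[6.4204] v=[-1.8804]
Step 7: x=[6.2071] v=[-2.1330]
Step 8: x=[5.9712] v=[-2.3589]
Step 9: x=[5.7157] v=[-2.5553]
Step 10: x=[5.4437] v=[-2.7198]
Step 11: x=[5.1587] v=[-2.8503]
Step 12: x=[4.8642] v=[-2.9451]
Step 13: x=[4.5639] v=[-3.0031]
Step 14: x=[4.2615] v=[-3.0236]
Step 15: x=[3.9609] v=[-3.0063]
Step 16: x=[3.6658] v=[-2.9514]
Step 17: x=[3.3798] v=[-2.8596]
Step 18: x=[3.1066] v=[-2.7321]
Step 19: x=[2.8496] v=[-2.5704]
Step 20: x=[2.6119] v=[-2.3766]
Step 21: x=[2.3966] v=[-2.1531]
Step 22: x=[2.2063] v=[-1.9027]
Step 23: x=[2.0435] v=[-1.6285]
Step 24: x=[1.9101] v=[-1.3339]
Step 25: x=[1.8078] v=[-1.0227]
Step 26: x=[1.7379] v=[-0.6987]
Step 27: x=[1.7013] v=[-0.3659]
Step 28: x=[1.6984] v=[-0.0286]
Step 29: x=[1.7293] v=[0.3091]
First v>=0 after going negative at step 29, time=2.9000

Answer: 2.9000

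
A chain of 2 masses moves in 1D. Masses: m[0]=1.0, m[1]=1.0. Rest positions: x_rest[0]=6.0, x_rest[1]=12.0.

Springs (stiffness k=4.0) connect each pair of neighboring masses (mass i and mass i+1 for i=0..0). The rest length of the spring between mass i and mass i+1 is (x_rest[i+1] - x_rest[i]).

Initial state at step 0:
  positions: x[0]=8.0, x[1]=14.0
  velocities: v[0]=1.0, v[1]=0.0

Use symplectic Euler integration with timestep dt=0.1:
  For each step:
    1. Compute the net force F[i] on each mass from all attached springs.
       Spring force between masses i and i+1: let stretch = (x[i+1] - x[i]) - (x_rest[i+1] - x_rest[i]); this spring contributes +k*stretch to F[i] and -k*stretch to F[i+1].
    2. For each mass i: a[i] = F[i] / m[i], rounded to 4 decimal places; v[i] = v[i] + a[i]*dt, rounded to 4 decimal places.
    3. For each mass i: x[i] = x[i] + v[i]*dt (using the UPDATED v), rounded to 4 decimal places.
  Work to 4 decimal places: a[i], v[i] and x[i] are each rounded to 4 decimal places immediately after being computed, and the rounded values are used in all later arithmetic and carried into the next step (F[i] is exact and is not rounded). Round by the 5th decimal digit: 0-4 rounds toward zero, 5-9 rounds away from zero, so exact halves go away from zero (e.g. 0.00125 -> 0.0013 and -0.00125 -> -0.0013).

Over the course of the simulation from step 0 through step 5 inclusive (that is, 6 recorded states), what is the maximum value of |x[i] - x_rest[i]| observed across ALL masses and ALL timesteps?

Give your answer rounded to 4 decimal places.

Step 0: x=[8.0000 14.0000] v=[1.0000 0.0000]
Step 1: x=[8.1000 14.0000] v=[1.0000 0.0000]
Step 2: x=[8.1960 14.0040] v=[0.9600 0.0400]
Step 3: x=[8.2843 14.0157] v=[0.8832 0.1168]
Step 4: x=[8.3619 14.0381] v=[0.7758 0.2242]
Step 5: x=[8.4265 14.0735] v=[0.6463 0.3537]
Max displacement = 2.4265

Answer: 2.4265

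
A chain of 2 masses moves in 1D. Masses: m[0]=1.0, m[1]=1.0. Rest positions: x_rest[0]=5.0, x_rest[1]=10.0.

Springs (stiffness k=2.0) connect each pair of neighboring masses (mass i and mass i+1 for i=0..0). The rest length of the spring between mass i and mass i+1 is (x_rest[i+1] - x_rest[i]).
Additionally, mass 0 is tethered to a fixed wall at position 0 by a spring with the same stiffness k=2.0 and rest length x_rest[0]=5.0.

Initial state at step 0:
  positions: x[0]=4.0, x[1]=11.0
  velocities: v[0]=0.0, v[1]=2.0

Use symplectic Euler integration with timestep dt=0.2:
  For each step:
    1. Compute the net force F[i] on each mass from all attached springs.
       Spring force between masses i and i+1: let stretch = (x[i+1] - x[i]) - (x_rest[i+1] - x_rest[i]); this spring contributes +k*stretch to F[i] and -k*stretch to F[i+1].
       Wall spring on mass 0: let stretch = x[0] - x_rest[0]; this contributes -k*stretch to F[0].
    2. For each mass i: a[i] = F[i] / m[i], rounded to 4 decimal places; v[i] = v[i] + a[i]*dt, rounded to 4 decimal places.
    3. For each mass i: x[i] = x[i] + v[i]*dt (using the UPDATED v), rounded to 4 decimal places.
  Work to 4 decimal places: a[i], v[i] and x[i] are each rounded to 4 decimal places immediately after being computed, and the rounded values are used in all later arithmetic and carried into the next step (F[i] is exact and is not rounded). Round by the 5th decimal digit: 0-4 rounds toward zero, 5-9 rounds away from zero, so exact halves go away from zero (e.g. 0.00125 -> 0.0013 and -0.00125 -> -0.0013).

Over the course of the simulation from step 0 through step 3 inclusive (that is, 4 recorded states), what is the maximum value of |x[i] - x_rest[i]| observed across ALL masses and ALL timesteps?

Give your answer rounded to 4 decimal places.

Step 0: x=[4.0000 11.0000] v=[0.0000 2.0000]
Step 1: x=[4.2400 11.2400] v=[1.2000 1.2000]
Step 2: x=[4.7008 11.3200] v=[2.3040 0.4000]
Step 3: x=[5.3151 11.2705] v=[3.0714 -0.2477]
Max displacement = 1.3200

Answer: 1.3200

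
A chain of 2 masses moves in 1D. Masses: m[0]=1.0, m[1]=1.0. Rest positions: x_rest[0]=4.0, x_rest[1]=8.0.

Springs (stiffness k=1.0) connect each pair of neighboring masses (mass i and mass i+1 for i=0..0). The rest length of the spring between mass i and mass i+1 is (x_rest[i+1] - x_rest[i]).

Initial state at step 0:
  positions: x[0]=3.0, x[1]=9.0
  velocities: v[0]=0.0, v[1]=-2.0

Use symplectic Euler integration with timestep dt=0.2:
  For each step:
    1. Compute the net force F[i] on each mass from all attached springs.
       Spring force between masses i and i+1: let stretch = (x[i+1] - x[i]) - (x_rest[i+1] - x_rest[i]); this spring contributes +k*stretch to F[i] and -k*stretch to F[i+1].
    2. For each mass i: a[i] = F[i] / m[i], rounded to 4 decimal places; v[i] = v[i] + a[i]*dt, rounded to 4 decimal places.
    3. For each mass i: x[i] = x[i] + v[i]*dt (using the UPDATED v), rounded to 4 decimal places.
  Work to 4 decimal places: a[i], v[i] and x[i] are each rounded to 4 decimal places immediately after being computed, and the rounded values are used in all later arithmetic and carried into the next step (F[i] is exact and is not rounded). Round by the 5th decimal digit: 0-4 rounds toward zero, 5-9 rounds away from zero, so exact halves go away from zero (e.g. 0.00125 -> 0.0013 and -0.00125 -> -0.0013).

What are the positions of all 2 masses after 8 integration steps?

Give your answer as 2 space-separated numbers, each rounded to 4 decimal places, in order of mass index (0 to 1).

Step 0: x=[3.0000 9.0000] v=[0.0000 -2.0000]
Step 1: x=[3.0800 8.5200] v=[0.4000 -2.4000]
Step 2: x=[3.2176 7.9824] v=[0.6880 -2.6880]
Step 3: x=[3.3858 7.4142] v=[0.8410 -2.8410]
Step 4: x=[3.5551 6.8449] v=[0.8467 -2.8467]
Step 5: x=[3.6960 6.3040] v=[0.7047 -2.7047]
Step 6: x=[3.7813 5.8187] v=[0.4263 -2.4263]
Step 7: x=[3.7881 5.4119] v=[0.0338 -2.0338]
Step 8: x=[3.6998 5.1002] v=[-0.4414 -1.5586]

Answer: 3.6998 5.1002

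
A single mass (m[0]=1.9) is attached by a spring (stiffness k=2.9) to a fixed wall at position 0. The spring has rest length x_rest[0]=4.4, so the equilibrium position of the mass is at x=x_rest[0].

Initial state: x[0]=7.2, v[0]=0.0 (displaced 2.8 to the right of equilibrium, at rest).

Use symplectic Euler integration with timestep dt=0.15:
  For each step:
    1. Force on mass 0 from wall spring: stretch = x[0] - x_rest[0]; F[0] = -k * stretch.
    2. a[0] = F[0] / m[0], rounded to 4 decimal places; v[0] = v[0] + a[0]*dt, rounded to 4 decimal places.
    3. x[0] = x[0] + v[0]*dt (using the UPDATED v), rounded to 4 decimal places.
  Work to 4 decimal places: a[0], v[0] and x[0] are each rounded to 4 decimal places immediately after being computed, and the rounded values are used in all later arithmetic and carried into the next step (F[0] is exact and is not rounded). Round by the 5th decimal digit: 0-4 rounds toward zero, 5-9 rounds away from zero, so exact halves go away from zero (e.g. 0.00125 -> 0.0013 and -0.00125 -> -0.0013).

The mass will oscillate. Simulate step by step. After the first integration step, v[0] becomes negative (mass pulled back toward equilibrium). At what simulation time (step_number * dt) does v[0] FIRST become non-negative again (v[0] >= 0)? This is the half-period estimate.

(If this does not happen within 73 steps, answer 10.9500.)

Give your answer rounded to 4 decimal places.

Step 0: x=[7.2000] v=[0.0000]
Step 1: x=[7.1038] v=[-0.6411]
Step 2: x=[6.9148] v=[-1.2601]
Step 3: x=[6.6394] v=[-1.8359]
Step 4: x=[6.2871] v=[-2.3486]
Step 5: x=[5.8700] v=[-2.7806]
Step 6: x=[5.4024] v=[-3.1172]
Step 7: x=[4.9004] v=[-3.3467]
Step 8: x=[4.3812] v=[-3.4613]
Step 9: x=[3.8627] v=[-3.4570]
Step 10: x=[3.3626] v=[-3.3340]
Step 11: x=[2.8981] v=[-3.0965]
Step 12: x=[2.4852] v=[-2.7526]
Step 13: x=[2.1381] v=[-2.3142]
Step 14: x=[1.8687] v=[-1.7963]
Step 15: x=[1.6862] v=[-1.2168]
Step 16: x=[1.5969] v=[-0.5955]
Step 17: x=[1.6038] v=[0.0463]
First v>=0 after going negative at step 17, time=2.5500

Answer: 2.5500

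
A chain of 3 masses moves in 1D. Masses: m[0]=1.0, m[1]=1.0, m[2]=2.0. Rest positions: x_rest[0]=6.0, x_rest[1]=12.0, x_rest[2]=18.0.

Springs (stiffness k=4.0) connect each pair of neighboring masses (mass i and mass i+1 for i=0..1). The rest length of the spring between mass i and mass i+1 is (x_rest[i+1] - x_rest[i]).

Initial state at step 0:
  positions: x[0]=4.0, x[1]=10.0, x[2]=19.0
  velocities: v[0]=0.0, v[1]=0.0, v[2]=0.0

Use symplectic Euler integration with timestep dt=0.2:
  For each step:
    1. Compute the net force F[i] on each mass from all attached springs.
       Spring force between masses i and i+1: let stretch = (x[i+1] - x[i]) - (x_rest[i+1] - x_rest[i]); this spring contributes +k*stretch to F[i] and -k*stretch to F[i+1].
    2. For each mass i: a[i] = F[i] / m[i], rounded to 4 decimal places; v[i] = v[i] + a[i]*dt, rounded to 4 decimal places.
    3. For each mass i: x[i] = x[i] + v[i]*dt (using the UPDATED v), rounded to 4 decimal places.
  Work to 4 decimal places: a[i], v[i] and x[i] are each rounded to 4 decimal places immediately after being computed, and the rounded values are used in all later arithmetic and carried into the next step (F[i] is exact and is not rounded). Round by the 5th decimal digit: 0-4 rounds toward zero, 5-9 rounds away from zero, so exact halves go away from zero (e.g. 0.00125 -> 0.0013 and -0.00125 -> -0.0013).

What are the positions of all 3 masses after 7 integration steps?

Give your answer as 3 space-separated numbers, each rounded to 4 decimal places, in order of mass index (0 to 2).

Answer: 7.4216 11.6066 16.4859

Derivation:
Step 0: x=[4.0000 10.0000 19.0000] v=[0.0000 0.0000 0.0000]
Step 1: x=[4.0000 10.4800 18.7600] v=[0.0000 2.4000 -1.2000]
Step 2: x=[4.0768 11.2480 18.3376] v=[0.3840 3.8400 -2.1120]
Step 3: x=[4.3410 12.0029 17.8280] v=[1.3210 3.7747 -2.5478]
Step 4: x=[4.8711 12.4640 17.3324] v=[2.6505 2.3053 -2.4778]
Step 5: x=[5.6561 12.4891 16.9274] v=[3.9248 0.1257 -2.0252]
Step 6: x=[6.5743 12.1311 16.6473] v=[4.5912 -1.7901 -1.4005]
Step 7: x=[7.4216 11.6066 16.4859] v=[4.2366 -2.6226 -0.8070]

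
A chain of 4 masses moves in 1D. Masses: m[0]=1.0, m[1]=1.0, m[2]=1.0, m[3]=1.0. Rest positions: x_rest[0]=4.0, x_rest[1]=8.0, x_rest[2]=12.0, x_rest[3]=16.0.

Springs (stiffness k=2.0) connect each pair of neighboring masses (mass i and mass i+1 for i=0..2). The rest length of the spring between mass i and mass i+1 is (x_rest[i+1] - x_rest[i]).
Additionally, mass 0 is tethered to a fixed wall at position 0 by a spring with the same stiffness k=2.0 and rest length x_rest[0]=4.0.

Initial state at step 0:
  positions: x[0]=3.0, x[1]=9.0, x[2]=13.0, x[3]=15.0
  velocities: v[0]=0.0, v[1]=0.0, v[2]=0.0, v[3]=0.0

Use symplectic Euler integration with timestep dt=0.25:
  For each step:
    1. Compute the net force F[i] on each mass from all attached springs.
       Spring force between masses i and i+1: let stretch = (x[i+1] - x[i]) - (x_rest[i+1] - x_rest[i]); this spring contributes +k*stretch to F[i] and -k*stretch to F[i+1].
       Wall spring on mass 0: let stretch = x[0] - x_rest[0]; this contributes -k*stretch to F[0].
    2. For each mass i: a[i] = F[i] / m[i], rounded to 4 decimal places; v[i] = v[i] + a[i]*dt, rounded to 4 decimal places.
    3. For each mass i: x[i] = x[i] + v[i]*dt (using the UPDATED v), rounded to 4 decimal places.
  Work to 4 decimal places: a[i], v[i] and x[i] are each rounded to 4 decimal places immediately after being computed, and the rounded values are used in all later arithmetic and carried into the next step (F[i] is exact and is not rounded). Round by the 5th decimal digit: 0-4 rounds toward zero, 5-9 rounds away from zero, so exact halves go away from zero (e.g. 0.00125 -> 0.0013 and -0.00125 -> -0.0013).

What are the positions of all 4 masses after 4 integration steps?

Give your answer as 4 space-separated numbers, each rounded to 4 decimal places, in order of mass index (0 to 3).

Answer: 5.1485 7.4907 11.3437 16.6682

Derivation:
Step 0: x=[3.0000 9.0000 13.0000 15.0000] v=[0.0000 0.0000 0.0000 0.0000]
Step 1: x=[3.3750 8.7500 12.7500 15.2500] v=[1.5000 -1.0000 -1.0000 1.0000]
Step 2: x=[4.0000 8.3281 12.3125 15.6875] v=[2.5000 -1.6875 -1.7500 1.7500]
Step 3: x=[4.6660 7.8633 11.7988 16.2031] v=[2.6641 -1.8594 -2.0547 2.0625]
Step 4: x=[5.1485 7.4907 11.3437 16.6682] v=[1.9298 -1.4903 -1.8203 1.8604]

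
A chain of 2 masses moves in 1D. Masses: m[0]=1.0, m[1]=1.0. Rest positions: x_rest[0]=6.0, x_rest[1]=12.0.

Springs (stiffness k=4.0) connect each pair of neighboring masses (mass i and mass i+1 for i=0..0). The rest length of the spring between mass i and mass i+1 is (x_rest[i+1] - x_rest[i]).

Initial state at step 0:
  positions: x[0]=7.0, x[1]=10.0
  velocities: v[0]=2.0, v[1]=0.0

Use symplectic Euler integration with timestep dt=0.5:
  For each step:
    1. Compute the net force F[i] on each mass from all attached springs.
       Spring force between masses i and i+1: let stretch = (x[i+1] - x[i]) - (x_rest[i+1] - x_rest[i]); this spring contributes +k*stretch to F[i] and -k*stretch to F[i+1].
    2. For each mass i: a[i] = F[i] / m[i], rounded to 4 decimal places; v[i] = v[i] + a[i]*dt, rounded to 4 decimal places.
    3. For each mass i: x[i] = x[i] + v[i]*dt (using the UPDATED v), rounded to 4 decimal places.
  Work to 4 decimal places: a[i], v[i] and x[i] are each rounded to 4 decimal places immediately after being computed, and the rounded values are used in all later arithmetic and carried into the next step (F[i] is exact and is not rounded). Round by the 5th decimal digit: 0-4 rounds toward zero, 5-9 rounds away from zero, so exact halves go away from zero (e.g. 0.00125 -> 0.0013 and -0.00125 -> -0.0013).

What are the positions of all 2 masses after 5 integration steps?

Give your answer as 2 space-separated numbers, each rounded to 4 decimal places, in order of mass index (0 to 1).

Answer: 7.0000 15.0000

Derivation:
Step 0: x=[7.0000 10.0000] v=[2.0000 0.0000]
Step 1: x=[5.0000 13.0000] v=[-4.0000 6.0000]
Step 2: x=[5.0000 14.0000] v=[0.0000 2.0000]
Step 3: x=[8.0000 12.0000] v=[6.0000 -4.0000]
Step 4: x=[9.0000 12.0000] v=[2.0000 0.0000]
Step 5: x=[7.0000 15.0000] v=[-4.0000 6.0000]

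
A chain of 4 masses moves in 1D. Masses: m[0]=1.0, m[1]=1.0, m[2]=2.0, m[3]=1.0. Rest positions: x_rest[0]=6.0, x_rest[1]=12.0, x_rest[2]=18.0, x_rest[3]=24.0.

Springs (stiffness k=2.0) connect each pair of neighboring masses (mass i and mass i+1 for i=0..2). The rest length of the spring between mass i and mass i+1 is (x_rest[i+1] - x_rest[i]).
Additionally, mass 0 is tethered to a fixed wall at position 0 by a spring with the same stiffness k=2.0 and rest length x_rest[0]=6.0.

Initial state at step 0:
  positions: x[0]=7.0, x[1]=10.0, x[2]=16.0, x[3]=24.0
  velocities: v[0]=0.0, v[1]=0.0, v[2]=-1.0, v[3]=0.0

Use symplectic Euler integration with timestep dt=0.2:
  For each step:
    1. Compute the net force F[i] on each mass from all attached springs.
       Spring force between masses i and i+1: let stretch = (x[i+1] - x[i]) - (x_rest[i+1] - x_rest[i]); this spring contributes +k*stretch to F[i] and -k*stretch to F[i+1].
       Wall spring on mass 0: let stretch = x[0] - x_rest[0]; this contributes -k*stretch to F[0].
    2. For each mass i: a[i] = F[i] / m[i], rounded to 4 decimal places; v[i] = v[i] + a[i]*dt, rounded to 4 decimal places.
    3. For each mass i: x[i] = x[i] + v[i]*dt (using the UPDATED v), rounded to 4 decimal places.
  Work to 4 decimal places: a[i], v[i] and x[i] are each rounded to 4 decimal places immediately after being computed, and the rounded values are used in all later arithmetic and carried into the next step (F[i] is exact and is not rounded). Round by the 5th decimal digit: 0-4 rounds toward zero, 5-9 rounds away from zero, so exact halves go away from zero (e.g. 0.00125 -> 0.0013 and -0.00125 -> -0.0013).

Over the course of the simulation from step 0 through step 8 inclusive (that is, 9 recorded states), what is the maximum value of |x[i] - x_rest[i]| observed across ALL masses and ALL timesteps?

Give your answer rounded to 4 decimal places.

Answer: 3.3439

Derivation:
Step 0: x=[7.0000 10.0000 16.0000 24.0000] v=[0.0000 0.0000 -1.0000 0.0000]
Step 1: x=[6.6800 10.2400 15.8800 23.8400] v=[-1.6000 1.2000 -0.6000 -0.8000]
Step 2: x=[6.1104 10.6464 15.8528 23.5232] v=[-2.8480 2.0320 -0.1360 -1.5840]
Step 3: x=[5.4148 11.1064 15.9242 23.0728] v=[-3.4778 2.3002 0.3568 -2.2522]
Step 4: x=[4.7414 11.4965 16.0888 22.5305] v=[-3.3671 1.9507 0.8230 -2.7116]
Step 5: x=[4.2291 11.7136 16.3274 21.9528] v=[-2.5616 1.0856 1.1929 -2.8883]
Step 6: x=[3.9772 11.7011 16.6064 21.4051] v=[-1.2594 -0.0627 1.3952 -2.7385]
Step 7: x=[4.0251 11.4631 16.8812 20.9535] v=[0.2393 -1.1901 1.3739 -2.2580]
Step 8: x=[4.3460 11.0635 17.1021 20.6561] v=[1.6045 -1.9981 1.1047 -1.4869]
Max displacement = 3.3439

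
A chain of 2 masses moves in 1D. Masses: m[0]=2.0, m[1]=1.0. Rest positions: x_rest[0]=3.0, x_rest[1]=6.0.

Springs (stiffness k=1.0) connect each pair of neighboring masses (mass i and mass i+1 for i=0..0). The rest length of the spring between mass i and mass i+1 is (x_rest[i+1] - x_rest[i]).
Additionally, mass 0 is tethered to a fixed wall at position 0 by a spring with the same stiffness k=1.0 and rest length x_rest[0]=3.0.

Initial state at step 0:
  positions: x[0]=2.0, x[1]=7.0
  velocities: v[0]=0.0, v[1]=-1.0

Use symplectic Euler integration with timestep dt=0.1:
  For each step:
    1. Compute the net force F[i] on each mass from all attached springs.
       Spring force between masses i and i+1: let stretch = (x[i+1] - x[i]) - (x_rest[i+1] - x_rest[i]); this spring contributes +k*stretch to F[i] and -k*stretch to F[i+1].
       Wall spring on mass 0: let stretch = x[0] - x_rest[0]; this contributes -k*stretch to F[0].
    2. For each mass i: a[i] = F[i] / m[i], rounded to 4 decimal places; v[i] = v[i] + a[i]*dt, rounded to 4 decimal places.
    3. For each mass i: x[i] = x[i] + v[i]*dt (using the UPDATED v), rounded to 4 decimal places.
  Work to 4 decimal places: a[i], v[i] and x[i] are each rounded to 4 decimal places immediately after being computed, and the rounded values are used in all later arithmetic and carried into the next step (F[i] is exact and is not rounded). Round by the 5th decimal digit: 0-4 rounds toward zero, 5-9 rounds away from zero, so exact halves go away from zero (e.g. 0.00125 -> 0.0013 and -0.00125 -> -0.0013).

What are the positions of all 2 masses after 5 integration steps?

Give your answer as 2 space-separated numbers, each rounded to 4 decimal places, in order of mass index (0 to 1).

Step 0: x=[2.0000 7.0000] v=[0.0000 -1.0000]
Step 1: x=[2.0150 6.8800] v=[0.1500 -1.2000]
Step 2: x=[2.0443 6.7414] v=[0.2925 -1.3865]
Step 3: x=[2.0868 6.5858] v=[0.4251 -1.5562]
Step 4: x=[2.1414 6.4152] v=[0.5457 -1.7061]
Step 5: x=[2.2066 6.2319] v=[0.6523 -1.8335]

Answer: 2.2066 6.2319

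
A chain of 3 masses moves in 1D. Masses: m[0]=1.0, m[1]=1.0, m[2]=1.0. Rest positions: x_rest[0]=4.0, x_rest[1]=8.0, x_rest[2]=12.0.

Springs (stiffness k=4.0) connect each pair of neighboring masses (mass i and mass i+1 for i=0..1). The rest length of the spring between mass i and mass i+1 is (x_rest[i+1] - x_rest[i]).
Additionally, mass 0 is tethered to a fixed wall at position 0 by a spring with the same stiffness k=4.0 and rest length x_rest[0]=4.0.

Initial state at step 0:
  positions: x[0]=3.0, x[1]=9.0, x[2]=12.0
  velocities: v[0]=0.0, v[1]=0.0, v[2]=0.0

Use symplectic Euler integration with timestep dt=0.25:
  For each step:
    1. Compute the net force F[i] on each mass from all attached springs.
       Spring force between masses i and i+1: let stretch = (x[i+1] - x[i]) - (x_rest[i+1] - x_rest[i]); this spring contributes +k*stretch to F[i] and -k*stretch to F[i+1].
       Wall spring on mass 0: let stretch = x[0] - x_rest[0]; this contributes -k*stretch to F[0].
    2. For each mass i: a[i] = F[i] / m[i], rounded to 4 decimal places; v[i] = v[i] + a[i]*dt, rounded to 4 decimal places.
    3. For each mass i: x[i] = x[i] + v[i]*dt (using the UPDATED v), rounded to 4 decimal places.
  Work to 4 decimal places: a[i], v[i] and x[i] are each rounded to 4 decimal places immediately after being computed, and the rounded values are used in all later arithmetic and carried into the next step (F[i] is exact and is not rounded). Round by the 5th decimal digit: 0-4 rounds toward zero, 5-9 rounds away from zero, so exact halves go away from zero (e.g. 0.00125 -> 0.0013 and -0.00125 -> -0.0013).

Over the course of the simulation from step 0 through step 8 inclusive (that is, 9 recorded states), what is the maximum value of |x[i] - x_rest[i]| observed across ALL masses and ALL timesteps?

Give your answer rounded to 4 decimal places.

Step 0: x=[3.0000 9.0000 12.0000] v=[0.0000 0.0000 0.0000]
Step 1: x=[3.7500 8.2500 12.2500] v=[3.0000 -3.0000 1.0000]
Step 2: x=[4.6875 7.3750 12.5000] v=[3.7500 -3.5000 1.0000]
Step 3: x=[5.1250 7.1094 12.4688] v=[1.7500 -1.0625 -0.1250]
Step 4: x=[4.7774 7.6875 12.0977] v=[-1.3906 2.3125 -1.4844]
Step 5: x=[3.9629 8.6407 11.6241] v=[-3.2579 3.8126 -1.8946]
Step 6: x=[3.3272 9.1703 11.4046] v=[-2.5430 2.1182 -0.8780]
Step 7: x=[3.3204 8.7977 11.6265] v=[-0.0271 -1.4906 0.8877]
Step 8: x=[3.8529 7.7629 12.1412] v=[2.1298 -4.1391 2.0589]
Max displacement = 1.1703

Answer: 1.1703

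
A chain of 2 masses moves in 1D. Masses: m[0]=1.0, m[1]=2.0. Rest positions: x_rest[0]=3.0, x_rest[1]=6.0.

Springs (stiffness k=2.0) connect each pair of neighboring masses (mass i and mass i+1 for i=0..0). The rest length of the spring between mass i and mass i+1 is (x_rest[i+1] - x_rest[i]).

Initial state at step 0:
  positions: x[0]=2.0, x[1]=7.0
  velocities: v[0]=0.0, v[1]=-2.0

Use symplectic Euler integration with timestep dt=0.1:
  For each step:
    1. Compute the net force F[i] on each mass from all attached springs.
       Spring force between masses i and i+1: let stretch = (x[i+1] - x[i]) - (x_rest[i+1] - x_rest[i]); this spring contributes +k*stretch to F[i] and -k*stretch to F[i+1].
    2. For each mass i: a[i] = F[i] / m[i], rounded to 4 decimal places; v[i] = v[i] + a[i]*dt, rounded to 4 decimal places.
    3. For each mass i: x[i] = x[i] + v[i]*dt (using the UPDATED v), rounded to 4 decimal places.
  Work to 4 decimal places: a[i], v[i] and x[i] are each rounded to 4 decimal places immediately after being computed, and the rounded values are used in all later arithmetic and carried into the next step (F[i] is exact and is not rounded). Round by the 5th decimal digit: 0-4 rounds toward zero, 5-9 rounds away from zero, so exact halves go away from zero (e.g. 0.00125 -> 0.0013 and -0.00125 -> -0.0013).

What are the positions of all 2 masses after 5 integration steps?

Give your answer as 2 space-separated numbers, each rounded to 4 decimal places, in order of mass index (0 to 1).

Step 0: x=[2.0000 7.0000] v=[0.0000 -2.0000]
Step 1: x=[2.0400 6.7800] v=[0.4000 -2.2000]
Step 2: x=[2.1148 6.5426] v=[0.7480 -2.3740]
Step 3: x=[2.2182 6.2909] v=[1.0336 -2.5168]
Step 4: x=[2.3430 6.0285] v=[1.2481 -2.6241]
Step 5: x=[2.4815 5.7592] v=[1.3852 -2.6927]

Answer: 2.4815 5.7592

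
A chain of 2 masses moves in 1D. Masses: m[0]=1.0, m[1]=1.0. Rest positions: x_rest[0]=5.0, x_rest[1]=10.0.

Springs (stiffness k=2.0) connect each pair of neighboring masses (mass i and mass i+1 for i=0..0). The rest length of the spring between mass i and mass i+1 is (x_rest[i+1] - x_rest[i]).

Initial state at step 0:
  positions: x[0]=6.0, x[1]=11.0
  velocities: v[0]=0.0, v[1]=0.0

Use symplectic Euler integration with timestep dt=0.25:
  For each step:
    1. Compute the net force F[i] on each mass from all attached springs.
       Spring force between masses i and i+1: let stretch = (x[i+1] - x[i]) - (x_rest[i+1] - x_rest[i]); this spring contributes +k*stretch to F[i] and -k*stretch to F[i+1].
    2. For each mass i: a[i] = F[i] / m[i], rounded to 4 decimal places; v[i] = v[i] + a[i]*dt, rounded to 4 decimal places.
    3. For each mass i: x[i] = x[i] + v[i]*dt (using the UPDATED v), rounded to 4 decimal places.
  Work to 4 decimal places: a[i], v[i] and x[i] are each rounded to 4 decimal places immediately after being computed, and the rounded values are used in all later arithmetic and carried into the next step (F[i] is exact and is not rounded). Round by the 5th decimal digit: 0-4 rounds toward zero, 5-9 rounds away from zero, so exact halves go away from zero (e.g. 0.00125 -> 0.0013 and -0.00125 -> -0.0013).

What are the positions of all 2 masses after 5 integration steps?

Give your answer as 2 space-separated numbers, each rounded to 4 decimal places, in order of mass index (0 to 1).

Step 0: x=[6.0000 11.0000] v=[0.0000 0.0000]
Step 1: x=[6.0000 11.0000] v=[0.0000 0.0000]
Step 2: x=[6.0000 11.0000] v=[0.0000 0.0000]
Step 3: x=[6.0000 11.0000] v=[0.0000 0.0000]
Step 4: x=[6.0000 11.0000] v=[0.0000 0.0000]
Step 5: x=[6.0000 11.0000] v=[0.0000 0.0000]

Answer: 6.0000 11.0000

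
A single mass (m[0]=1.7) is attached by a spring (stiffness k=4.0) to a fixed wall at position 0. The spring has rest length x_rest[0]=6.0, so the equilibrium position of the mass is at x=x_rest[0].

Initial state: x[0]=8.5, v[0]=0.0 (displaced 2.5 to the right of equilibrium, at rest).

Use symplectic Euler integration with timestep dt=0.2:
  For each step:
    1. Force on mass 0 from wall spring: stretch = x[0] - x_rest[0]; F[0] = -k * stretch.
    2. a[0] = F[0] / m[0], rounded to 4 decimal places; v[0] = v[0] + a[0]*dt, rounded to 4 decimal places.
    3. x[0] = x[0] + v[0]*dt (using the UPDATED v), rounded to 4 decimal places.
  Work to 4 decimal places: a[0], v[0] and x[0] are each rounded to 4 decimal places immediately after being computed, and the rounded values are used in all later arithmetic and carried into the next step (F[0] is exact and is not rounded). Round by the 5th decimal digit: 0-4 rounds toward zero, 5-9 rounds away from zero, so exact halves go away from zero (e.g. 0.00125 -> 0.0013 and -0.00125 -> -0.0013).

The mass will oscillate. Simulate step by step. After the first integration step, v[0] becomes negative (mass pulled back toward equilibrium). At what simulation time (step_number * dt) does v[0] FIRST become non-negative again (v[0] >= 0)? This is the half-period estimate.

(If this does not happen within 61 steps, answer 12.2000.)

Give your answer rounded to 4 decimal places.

Answer: 2.2000

Derivation:
Step 0: x=[8.5000] v=[0.0000]
Step 1: x=[8.2647] v=[-1.1765]
Step 2: x=[7.8163] v=[-2.2422]
Step 3: x=[7.1969] v=[-3.0969]
Step 4: x=[6.4649] v=[-3.6601]
Step 5: x=[5.6891] v=[-3.8789]
Step 6: x=[4.9426] v=[-3.7326]
Step 7: x=[4.2956] v=[-3.2350]
Step 8: x=[3.8090] v=[-2.4329]
Step 9: x=[3.5286] v=[-1.4018]
Step 10: x=[3.4808] v=[-0.2388]
Step 11: x=[3.6701] v=[0.9467]
First v>=0 after going negative at step 11, time=2.2000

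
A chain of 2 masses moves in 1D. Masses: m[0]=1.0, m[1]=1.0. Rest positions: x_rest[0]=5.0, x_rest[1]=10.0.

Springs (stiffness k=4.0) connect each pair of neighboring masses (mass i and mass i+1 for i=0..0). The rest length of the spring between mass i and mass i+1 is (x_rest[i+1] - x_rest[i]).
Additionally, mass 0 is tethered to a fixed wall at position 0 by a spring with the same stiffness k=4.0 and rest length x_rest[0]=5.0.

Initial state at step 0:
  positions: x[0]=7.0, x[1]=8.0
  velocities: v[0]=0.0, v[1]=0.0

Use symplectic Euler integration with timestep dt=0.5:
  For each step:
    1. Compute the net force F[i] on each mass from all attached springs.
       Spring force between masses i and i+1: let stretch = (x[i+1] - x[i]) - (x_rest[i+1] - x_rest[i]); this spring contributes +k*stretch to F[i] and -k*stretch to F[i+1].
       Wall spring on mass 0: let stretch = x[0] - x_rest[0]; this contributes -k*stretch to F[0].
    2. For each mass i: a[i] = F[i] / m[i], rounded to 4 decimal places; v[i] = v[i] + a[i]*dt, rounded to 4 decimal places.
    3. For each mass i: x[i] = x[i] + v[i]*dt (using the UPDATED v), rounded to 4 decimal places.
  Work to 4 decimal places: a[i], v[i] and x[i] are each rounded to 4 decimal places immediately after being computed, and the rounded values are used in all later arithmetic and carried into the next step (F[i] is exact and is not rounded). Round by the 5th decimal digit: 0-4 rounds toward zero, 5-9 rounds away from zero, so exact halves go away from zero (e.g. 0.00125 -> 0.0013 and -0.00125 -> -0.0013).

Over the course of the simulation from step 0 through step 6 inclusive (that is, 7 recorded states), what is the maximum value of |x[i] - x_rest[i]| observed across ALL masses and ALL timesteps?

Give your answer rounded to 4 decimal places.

Step 0: x=[7.0000 8.0000] v=[0.0000 0.0000]
Step 1: x=[1.0000 12.0000] v=[-12.0000 8.0000]
Step 2: x=[5.0000 10.0000] v=[8.0000 -4.0000]
Step 3: x=[9.0000 8.0000] v=[8.0000 -4.0000]
Step 4: x=[3.0000 12.0000] v=[-12.0000 8.0000]
Step 5: x=[3.0000 12.0000] v=[0.0000 0.0000]
Step 6: x=[9.0000 8.0000] v=[12.0000 -8.0000]
Max displacement = 4.0000

Answer: 4.0000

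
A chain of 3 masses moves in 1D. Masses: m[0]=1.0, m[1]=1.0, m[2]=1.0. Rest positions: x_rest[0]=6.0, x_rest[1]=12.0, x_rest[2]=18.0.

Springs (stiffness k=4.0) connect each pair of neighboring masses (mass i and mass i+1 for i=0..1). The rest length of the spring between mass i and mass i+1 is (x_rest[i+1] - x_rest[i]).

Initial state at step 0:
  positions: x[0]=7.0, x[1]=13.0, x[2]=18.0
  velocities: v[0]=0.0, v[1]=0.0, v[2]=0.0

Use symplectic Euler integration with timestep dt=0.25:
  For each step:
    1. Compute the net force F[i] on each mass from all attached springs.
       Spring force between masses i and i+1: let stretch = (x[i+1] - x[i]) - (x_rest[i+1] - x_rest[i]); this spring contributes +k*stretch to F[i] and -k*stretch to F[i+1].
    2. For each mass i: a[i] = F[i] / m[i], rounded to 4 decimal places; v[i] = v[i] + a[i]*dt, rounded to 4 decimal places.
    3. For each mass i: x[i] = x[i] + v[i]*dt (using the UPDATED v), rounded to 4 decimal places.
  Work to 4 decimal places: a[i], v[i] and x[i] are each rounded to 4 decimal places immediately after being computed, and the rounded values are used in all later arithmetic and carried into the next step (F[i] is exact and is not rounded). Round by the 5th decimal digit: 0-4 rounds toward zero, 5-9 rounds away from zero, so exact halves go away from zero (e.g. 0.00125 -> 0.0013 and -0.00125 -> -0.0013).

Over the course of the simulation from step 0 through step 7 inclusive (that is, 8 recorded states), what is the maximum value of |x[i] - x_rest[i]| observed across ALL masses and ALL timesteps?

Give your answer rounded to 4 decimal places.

Answer: 1.1172

Derivation:
Step 0: x=[7.0000 13.0000 18.0000] v=[0.0000 0.0000 0.0000]
Step 1: x=[7.0000 12.7500 18.2500] v=[0.0000 -1.0000 1.0000]
Step 2: x=[6.9375 12.4375 18.6250] v=[-0.2500 -1.2500 1.5000]
Step 3: x=[6.7500 12.2969 18.9531] v=[-0.7500 -0.5625 1.3125]
Step 4: x=[6.4492 12.4336 19.1172] v=[-1.2031 0.5468 0.6563]
Step 5: x=[6.1445 12.7451 19.1104] v=[-1.2187 1.2460 -0.0273]
Step 6: x=[5.9900 12.9978 19.0123] v=[-0.6181 1.0107 -0.3926]
Step 7: x=[6.0874 13.0022 18.9105] v=[0.3897 0.0174 -0.4071]
Max displacement = 1.1172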